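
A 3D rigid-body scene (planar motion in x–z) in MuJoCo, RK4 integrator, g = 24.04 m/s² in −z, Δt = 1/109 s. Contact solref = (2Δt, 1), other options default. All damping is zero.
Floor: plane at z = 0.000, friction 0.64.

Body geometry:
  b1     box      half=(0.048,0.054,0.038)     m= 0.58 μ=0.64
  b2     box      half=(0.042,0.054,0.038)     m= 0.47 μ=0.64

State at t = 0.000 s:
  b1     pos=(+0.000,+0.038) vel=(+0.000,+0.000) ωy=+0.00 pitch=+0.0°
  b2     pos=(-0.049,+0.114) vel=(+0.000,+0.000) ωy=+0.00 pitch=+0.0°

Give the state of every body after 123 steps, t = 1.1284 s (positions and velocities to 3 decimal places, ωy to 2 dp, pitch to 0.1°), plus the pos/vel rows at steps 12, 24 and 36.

State at t = 1.1284 s:
  b1     pos=(+0.000,+0.038) vel=(+0.000,+0.000) ωy=+0.00 pitch=+0.0°
  b2     pos=(-0.098,+0.042) vel=(+0.000,+0.000) ωy=+0.00 pitch=-90.0°

Key-timestep trajectory:
   step    t(s)  b1.x    b1.z    b1.vx   b1.vz   b2.x    b2.z    b2.vx   b2.vz 
     12  0.1101   +0.000  +0.038  +0.000  +0.002   -0.052  +0.113  -0.077  -0.005
     24  0.2202   +0.000  +0.038  +0.001  +0.001   -0.078  +0.100  -0.431  -0.484
     36  0.3303   +0.000  +0.038  +0.000  +0.000   -0.100  +0.037  +0.065  +0.170


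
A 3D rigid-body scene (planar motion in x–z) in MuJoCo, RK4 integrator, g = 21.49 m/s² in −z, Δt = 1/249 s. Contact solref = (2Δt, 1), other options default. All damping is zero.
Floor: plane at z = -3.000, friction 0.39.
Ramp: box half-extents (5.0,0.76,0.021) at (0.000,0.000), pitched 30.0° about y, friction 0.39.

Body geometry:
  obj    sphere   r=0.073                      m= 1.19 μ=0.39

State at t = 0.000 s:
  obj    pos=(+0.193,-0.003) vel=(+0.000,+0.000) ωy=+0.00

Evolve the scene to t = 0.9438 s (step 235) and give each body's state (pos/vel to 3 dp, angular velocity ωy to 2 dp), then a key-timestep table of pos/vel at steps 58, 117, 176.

State at t = 0.9438 s:
  obj    pos=(+3.153,-1.712) vel=(+6.273,-3.622) ωy=+99.21

Key-timestep trajectory:
   step    t(s)  obj.x    obj.z    obj.vx   obj.vz 
     58  0.2329   +0.373  -0.107  +1.549  -0.894
    117  0.4699   +0.927  -0.427  +3.123  -1.803
    176  0.7068   +1.854  -0.962  +4.698  -2.713


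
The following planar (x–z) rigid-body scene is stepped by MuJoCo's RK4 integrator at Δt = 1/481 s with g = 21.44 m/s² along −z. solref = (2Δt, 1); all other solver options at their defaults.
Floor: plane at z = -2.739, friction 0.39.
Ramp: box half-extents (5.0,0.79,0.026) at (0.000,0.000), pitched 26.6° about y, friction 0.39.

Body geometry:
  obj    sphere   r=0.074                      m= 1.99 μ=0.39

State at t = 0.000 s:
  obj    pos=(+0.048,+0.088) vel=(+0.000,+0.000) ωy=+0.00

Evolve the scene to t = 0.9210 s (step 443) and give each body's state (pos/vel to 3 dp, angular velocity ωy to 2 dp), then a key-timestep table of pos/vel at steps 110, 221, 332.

State at t = 0.9210 s:
  obj    pos=(+2.648,-1.214) vel=(+5.647,-2.828) ωy=+85.34

Key-timestep trajectory:
   step    t(s)  obj.x    obj.z    obj.vx   obj.vz 
    110  0.2287   +0.208  +0.008  +1.402  -0.702
    221  0.4595   +0.695  -0.236  +2.817  -1.411
    332  0.6902   +1.509  -0.644  +4.232  -2.119


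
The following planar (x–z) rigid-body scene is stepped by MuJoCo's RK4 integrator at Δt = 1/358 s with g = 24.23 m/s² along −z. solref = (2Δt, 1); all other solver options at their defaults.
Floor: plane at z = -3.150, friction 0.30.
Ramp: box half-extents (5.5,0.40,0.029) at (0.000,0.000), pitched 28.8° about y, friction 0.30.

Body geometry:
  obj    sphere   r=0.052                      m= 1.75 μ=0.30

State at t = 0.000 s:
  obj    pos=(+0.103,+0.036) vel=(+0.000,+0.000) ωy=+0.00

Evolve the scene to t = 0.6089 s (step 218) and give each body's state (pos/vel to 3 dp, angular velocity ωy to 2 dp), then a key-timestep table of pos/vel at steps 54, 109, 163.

State at t = 0.6089 s:
  obj    pos=(+1.458,-0.709) vel=(+4.449,-2.446) ωy=+97.62

Key-timestep trajectory:
   step    t(s)  obj.x    obj.z    obj.vx   obj.vz 
     54  0.1508   +0.186  -0.010  +1.102  -0.606
    109  0.3045   +0.442  -0.150  +2.225  -1.223
    163  0.4553   +0.860  -0.381  +3.327  -1.829


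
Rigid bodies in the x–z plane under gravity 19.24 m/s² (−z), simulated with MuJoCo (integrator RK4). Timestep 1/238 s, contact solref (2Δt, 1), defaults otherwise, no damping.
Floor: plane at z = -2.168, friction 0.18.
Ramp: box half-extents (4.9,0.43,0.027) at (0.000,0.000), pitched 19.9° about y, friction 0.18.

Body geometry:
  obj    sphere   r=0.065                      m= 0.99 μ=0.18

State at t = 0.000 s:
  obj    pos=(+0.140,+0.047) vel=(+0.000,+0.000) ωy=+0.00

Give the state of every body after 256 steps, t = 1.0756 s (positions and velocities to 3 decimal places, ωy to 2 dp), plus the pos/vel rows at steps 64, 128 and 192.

State at t = 1.0756 s:
  obj    pos=(+2.685,-0.874) vel=(+4.731,-1.713) ωy=+77.40

Key-timestep trajectory:
   step    t(s)  obj.x    obj.z    obj.vx   obj.vz 
     64  0.2689   +0.299  -0.010  +1.183  -0.428
    128  0.5378   +0.776  -0.183  +2.366  -0.856
    192  0.8067   +1.572  -0.471  +3.549  -1.285


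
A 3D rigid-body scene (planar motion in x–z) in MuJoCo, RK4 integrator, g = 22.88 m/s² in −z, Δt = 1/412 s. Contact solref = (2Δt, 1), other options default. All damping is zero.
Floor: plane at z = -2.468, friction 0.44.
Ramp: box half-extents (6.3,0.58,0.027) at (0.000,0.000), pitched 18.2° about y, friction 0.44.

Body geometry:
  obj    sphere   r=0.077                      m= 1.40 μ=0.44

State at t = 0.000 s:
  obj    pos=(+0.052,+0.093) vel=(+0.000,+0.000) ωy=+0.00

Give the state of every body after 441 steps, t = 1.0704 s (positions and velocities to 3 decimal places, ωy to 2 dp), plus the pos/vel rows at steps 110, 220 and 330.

State at t = 1.0704 s:
  obj    pos=(+2.830,-0.821) vel=(+5.190,-1.707) ωy=+70.95

Key-timestep trajectory:
   step    t(s)  obj.x    obj.z    obj.vx   obj.vz 
    110  0.2670   +0.225  +0.036  +1.295  -0.426
    220  0.5340   +0.743  -0.135  +2.589  -0.851
    330  0.8010   +1.607  -0.419  +3.884  -1.277


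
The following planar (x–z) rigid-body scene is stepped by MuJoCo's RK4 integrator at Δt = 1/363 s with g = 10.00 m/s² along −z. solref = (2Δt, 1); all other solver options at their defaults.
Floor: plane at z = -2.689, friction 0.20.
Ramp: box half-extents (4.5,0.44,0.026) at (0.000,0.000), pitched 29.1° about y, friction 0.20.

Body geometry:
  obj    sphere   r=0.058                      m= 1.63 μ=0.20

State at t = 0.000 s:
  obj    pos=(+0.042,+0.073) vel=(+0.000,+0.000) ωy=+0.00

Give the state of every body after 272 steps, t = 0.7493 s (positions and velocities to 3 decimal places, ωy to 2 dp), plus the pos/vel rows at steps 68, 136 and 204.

State at t = 0.7493 s:
  obj    pos=(+0.894,-0.402) vel=(+2.275,-1.266) ωy=+44.87

Key-timestep trajectory:
   step    t(s)  obj.x    obj.z    obj.vx   obj.vz 
     68  0.1873   +0.095  +0.043  +0.569  -0.317
    136  0.3747   +0.255  -0.046  +1.137  -0.633
    204  0.5620   +0.521  -0.194  +1.706  -0.950


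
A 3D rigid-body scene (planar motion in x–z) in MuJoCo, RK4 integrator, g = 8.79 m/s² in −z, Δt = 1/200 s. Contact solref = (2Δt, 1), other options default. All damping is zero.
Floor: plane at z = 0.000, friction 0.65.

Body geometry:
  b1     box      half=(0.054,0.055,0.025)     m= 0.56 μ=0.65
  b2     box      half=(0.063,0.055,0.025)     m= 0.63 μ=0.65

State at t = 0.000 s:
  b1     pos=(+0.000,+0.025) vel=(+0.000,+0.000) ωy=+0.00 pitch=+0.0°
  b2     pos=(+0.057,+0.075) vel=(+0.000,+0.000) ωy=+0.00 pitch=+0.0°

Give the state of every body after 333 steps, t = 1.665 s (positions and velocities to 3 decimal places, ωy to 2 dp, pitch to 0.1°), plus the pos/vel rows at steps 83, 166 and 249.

State at t = 1.665 s:
  b1     pos=(+0.000,+0.025) vel=(+0.000,+0.000) ωy=+0.00 pitch=+0.0°
  b2     pos=(+0.075,+0.063) vel=(+0.000,+0.000) ωy=-0.01 pitch=+47.8°

Key-timestep trajectory:
   step    t(s)  b1.x    b1.z    b1.vx   b1.vz   b2.x    b2.z    b2.vx   b2.vz 
     83  0.4150   +0.000  +0.025  +0.000  +0.000   +0.091  +0.068  +0.044  +0.004
    166  0.8300   +0.000  +0.025  +0.000  +0.000   +0.075  +0.064  +0.062  -0.058
    249  1.2450   +0.000  +0.025  +0.000  +0.000   +0.075  +0.064  +0.000  +0.000


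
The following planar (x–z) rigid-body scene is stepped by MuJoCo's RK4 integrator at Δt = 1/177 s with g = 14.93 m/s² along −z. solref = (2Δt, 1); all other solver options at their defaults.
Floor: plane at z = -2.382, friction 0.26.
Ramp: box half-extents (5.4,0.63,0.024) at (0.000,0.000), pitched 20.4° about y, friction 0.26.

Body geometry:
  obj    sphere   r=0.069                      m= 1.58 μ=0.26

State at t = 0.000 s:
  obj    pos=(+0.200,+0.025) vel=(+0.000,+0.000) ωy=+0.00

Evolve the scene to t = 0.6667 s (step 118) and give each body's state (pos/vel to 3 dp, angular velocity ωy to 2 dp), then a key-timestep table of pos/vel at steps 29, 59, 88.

State at t = 0.6667 s:
  obj    pos=(+0.974,-0.263) vel=(+2.323,-0.864) ωy=+35.91

Key-timestep trajectory:
   step    t(s)  obj.x    obj.z    obj.vx   obj.vz 
     29  0.1638   +0.247  +0.007  +0.571  -0.212
     59  0.3333   +0.394  -0.047  +1.162  -0.432
     88  0.4972   +0.631  -0.135  +1.732  -0.644


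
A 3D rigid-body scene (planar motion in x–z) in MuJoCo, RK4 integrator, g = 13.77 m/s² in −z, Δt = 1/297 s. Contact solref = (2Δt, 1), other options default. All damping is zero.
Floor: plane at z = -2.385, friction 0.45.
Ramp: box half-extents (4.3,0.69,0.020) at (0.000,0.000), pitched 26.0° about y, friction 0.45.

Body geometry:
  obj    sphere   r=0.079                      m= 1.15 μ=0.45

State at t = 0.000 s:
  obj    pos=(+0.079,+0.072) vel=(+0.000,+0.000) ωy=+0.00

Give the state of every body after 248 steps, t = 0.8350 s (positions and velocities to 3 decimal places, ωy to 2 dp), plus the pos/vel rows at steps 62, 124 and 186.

State at t = 0.8350 s:
  obj    pos=(+1.430,-0.587) vel=(+3.236,-1.578) ωy=+45.57

Key-timestep trajectory:
   step    t(s)  obj.x    obj.z    obj.vx   obj.vz 
     62  0.2088   +0.163  +0.030  +0.809  -0.395
    124  0.4175   +0.417  -0.093  +1.618  -0.789
    186  0.6263   +0.839  -0.299  +2.427  -1.184


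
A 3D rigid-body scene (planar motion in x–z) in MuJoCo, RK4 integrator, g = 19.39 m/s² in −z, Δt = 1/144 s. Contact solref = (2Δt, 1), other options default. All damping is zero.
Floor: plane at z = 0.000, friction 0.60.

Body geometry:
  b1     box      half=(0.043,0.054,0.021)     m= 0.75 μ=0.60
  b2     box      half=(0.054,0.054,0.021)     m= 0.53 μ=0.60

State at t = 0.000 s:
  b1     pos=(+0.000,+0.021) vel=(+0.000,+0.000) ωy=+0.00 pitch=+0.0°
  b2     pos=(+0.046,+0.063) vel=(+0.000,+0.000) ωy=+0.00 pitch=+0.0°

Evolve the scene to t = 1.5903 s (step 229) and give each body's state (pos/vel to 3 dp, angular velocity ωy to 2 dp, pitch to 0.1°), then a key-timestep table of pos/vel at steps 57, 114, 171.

State at t = 1.5903 s:
  b1     pos=(-0.001,+0.021) vel=(-0.001,+0.000) ωy=+0.00 pitch=+0.0°
  b2     pos=(+0.061,+0.053) vel=(+0.000,-0.001) ωy=-0.03 pitch=+45.1°

Key-timestep trajectory:
   step    t(s)  b1.x    b1.z    b1.vx   b1.vz   b2.x    b2.z    b2.vx   b2.vz 
     57  0.3958   +0.000  +0.021  -0.001  +0.000   +0.060  +0.054  +0.001  +0.000
    114  0.7917   +0.000  +0.021  -0.001  +0.000   +0.060  +0.054  +0.000  -0.001
    171  1.1875   -0.001  +0.021  -0.001  +0.000   +0.061  +0.053  +0.000  -0.001


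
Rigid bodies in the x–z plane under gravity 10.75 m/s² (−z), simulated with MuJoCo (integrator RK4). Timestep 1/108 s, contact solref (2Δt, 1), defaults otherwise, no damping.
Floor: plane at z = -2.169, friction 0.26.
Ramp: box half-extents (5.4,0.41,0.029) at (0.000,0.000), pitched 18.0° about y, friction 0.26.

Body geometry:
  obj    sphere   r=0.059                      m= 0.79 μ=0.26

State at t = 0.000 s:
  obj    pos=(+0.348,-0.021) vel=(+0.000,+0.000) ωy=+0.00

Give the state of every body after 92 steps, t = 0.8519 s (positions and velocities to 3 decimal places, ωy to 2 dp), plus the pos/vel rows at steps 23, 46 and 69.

State at t = 0.8519 s:
  obj    pos=(+1.167,-0.287) vel=(+1.922,-0.625) ωy=+34.25

Key-timestep trajectory:
   step    t(s)  obj.x    obj.z    obj.vx   obj.vz 
     23  0.2130   +0.399  -0.037  +0.481  -0.156
     46  0.4259   +0.553  -0.087  +0.961  -0.312
     69  0.6389   +0.809  -0.170  +1.442  -0.468


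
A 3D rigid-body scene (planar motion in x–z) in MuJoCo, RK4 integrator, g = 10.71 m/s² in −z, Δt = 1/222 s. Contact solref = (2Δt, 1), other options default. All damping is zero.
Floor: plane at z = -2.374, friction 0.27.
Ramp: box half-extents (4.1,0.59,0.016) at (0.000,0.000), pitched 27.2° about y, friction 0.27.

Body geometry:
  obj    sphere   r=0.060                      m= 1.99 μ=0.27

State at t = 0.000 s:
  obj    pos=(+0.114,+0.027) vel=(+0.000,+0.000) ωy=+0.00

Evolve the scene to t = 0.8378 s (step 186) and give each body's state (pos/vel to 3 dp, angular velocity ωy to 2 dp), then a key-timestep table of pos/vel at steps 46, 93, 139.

State at t = 0.8378 s:
  obj    pos=(+1.206,-0.534) vel=(+2.606,-1.339) ωy=+48.82

Key-timestep trajectory:
   step    t(s)  obj.x    obj.z    obj.vx   obj.vz 
     46  0.2072   +0.181  -0.007  +0.645  -0.331
     93  0.4189   +0.387  -0.113  +1.303  -0.670
    139  0.6261   +0.724  -0.286  +1.947  -1.001


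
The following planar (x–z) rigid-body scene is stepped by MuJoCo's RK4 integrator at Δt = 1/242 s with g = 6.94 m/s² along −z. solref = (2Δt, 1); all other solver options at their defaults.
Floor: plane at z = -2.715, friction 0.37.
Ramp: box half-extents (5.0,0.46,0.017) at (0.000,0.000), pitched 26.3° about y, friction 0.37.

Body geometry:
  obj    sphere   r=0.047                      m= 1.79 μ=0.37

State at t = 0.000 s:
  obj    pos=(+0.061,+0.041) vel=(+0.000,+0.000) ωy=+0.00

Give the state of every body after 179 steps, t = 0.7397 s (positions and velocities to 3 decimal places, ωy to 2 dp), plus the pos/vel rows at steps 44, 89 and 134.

State at t = 0.7397 s:
  obj    pos=(+0.600,-0.225) vel=(+1.456,-0.720) ωy=+34.56

Key-timestep trajectory:
   step    t(s)  obj.x    obj.z    obj.vx   obj.vz 
     44  0.1818   +0.094  +0.025  +0.358  -0.177
     89  0.3678   +0.194  -0.025  +0.724  -0.358
    134  0.5537   +0.363  -0.108  +1.090  -0.539


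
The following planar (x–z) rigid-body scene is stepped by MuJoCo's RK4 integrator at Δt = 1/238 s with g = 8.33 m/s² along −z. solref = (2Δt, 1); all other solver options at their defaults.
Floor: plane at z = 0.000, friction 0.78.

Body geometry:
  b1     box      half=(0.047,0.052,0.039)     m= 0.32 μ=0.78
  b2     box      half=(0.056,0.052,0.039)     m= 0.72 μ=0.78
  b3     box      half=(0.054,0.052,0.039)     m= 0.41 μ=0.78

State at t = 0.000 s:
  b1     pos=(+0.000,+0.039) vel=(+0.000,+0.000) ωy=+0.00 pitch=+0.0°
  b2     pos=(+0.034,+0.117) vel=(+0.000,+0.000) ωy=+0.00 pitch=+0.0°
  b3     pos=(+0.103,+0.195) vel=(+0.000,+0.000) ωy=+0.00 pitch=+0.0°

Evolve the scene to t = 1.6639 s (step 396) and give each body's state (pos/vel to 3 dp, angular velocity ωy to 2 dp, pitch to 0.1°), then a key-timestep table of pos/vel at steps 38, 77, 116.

State at t = 1.6639 s:
  b1     pos=(+0.000,+0.039) vel=(+0.000,+0.000) ωy=+0.00 pitch=+0.0°
  b2     pos=(+0.034,+0.117) vel=(+0.000,+0.000) ωy=+0.00 pitch=+0.0°
  b3     pos=(+0.148,+0.054) vel=(+0.000,+0.000) ωy=+0.00 pitch=+90.0°

Key-timestep trajectory:
   step    t(s)  b1.x    b1.z    b1.vx   b1.vz   b2.x    b2.z    b2.vx   b2.vz   b3.x    b3.z    b3.vx   b3.vz 
     38  0.1597   +0.000  +0.039  +0.000  +0.000   +0.037  +0.118  +0.024  +0.007   +0.124  +0.182  +0.253  -0.221
     77  0.3235   +0.000  +0.039  -0.008  +0.003   +0.034  +0.117  -0.013  +0.002   +0.167  +0.058  +0.035  -0.231
    116  0.4874   +0.000  +0.039  +0.000  +0.000   +0.034  +0.117  +0.000  +0.000   +0.145  +0.055  -0.055  +0.070


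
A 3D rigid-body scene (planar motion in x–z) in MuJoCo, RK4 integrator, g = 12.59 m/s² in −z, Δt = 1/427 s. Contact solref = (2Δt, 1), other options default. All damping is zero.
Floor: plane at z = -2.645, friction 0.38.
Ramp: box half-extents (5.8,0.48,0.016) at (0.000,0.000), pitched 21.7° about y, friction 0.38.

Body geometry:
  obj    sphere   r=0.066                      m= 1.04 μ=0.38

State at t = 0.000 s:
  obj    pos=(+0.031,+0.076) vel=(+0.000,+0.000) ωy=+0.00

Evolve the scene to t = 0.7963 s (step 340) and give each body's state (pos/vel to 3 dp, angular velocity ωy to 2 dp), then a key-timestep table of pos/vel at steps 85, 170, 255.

State at t = 0.7963 s:
  obj    pos=(+1.010,-0.314) vel=(+2.460,-0.979) ωy=+40.11

Key-timestep trajectory:
   step    t(s)  obj.x    obj.z    obj.vx   obj.vz 
     85  0.1991   +0.092  +0.052  +0.615  -0.245
    170  0.3981   +0.276  -0.022  +1.230  -0.490
    255  0.5972   +0.582  -0.143  +1.845  -0.734


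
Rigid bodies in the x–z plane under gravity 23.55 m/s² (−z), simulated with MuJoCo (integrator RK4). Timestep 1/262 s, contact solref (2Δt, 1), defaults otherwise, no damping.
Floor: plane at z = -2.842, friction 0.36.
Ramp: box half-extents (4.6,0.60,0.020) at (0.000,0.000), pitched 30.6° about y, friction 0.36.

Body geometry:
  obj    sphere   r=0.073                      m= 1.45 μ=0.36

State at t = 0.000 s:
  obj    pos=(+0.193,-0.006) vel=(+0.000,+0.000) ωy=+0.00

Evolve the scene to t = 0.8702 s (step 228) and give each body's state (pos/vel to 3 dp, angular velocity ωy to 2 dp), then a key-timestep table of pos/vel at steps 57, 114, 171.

State at t = 0.8702 s:
  obj    pos=(+2.984,-1.657) vel=(+6.414,-3.793) ωy=+102.06

Key-timestep trajectory:
   step    t(s)  obj.x    obj.z    obj.vx   obj.vz 
     57  0.2176   +0.367  -0.109  +1.604  -0.948
    114  0.4351   +0.891  -0.419  +3.207  -1.897
    171  0.6527   +1.763  -0.935  +4.811  -2.845


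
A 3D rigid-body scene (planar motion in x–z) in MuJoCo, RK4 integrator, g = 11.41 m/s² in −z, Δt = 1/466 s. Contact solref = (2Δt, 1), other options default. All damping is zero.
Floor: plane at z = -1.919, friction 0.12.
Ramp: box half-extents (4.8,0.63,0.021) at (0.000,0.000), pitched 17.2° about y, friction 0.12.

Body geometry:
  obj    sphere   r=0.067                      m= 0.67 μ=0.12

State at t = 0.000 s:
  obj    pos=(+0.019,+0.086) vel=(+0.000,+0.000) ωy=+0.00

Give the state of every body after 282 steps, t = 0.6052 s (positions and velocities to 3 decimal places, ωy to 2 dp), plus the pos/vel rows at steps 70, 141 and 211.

State at t = 0.6052 s:
  obj    pos=(+0.441,-0.044) vel=(+1.393,-0.431) ωy=+21.76

Key-timestep trajectory:
   step    t(s)  obj.x    obj.z    obj.vx   obj.vz 
     70  0.1502   +0.045  +0.078  +0.346  -0.107
    141  0.3026   +0.124  +0.054  +0.697  -0.216
    211  0.4528   +0.255  +0.013  +1.043  -0.323


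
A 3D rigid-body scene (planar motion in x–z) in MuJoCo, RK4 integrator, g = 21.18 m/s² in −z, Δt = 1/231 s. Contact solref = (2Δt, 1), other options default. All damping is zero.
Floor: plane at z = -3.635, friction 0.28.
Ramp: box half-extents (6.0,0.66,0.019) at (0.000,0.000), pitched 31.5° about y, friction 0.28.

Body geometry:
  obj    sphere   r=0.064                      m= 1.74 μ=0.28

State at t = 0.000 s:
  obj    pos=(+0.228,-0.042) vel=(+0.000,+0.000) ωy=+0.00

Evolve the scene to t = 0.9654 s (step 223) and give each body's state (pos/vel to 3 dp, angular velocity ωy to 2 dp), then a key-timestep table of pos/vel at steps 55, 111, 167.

State at t = 0.9654 s:
  obj    pos=(+3.369,-1.967) vel=(+6.507,-3.987) ωy=+119.21

Key-timestep trajectory:
   step    t(s)  obj.x    obj.z    obj.vx   obj.vz 
     55  0.2381   +0.419  -0.159  +1.605  -0.984
    111  0.4805   +1.006  -0.519  +3.239  -1.985
    167  0.7229   +1.989  -1.122  +4.873  -2.986


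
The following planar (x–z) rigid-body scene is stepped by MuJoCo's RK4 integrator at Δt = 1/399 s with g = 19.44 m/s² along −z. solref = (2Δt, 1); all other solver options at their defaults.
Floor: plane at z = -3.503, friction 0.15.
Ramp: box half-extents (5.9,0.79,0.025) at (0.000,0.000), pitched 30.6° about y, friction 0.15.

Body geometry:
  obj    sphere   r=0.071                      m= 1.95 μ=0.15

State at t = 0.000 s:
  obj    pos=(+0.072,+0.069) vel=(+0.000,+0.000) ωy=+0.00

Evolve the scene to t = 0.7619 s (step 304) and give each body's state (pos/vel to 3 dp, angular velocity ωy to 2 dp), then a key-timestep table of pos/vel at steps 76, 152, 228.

State at t = 0.7619 s:
  obj    pos=(+1.917,-1.022) vel=(+4.842,-2.869) ωy=+67.30

Key-timestep trajectory:
   step    t(s)  obj.x    obj.z    obj.vx   obj.vz 
     76  0.1905   +0.187  +0.001  +1.213  -0.711
    152  0.3810   +0.533  -0.204  +2.423  -1.428
    228  0.5714   +1.110  -0.545  +3.633  -2.147


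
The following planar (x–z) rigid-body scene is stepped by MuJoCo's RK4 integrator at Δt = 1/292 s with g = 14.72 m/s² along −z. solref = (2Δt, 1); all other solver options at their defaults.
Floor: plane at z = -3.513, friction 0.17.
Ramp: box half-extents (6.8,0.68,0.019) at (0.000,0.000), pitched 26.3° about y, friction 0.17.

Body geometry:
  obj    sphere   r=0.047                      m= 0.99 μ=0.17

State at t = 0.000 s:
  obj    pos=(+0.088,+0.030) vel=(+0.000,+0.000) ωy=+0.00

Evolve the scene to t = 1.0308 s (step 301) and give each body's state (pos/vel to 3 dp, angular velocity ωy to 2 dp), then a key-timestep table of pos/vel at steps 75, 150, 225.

State at t = 1.0308 s:
  obj    pos=(+2.307,-1.067) vel=(+4.305,-2.128) ωy=+102.15

Key-timestep trajectory:
   step    t(s)  obj.x    obj.z    obj.vx   obj.vz 
     75  0.2568   +0.226  -0.038  +1.073  -0.530
    150  0.5137   +0.639  -0.242  +2.146  -1.060
    225  0.7705   +1.328  -0.583  +3.218  -1.591


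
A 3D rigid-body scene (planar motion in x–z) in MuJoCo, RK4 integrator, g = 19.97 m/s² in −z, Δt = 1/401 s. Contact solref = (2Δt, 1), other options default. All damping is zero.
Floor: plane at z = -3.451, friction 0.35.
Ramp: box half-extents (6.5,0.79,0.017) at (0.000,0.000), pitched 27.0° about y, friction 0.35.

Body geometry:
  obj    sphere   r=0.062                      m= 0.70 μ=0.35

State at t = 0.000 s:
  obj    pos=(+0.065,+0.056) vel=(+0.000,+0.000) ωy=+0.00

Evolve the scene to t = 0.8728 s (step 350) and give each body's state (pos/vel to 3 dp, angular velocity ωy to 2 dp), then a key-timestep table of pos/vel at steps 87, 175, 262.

State at t = 0.8728 s:
  obj    pos=(+2.263,-1.064) vel=(+5.036,-2.566) ωy=+91.16

Key-timestep trajectory:
   step    t(s)  obj.x    obj.z    obj.vx   obj.vz 
     87  0.2170   +0.201  -0.014  +1.252  -0.638
    175  0.4364   +0.614  -0.224  +2.518  -1.283
    262  0.6534   +1.297  -0.572  +3.770  -1.921


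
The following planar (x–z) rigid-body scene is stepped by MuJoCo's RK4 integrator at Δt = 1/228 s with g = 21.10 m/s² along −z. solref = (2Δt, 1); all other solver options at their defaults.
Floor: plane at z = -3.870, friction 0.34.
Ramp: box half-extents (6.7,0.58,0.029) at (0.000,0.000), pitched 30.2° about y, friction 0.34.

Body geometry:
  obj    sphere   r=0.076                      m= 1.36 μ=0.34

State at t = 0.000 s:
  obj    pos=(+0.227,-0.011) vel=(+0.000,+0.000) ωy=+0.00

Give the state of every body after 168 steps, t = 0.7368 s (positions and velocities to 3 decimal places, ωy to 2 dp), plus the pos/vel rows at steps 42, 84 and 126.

State at t = 0.7368 s:
  obj    pos=(+2.006,-1.046) vel=(+4.828,-2.810) ωy=+73.49

Key-timestep trajectory:
   step    t(s)  obj.x    obj.z    obj.vx   obj.vz 
     42  0.1842   +0.338  -0.075  +1.207  -0.703
     84  0.3684   +0.672  -0.270  +2.414  -1.405
    126  0.5526   +1.228  -0.593  +3.621  -2.108


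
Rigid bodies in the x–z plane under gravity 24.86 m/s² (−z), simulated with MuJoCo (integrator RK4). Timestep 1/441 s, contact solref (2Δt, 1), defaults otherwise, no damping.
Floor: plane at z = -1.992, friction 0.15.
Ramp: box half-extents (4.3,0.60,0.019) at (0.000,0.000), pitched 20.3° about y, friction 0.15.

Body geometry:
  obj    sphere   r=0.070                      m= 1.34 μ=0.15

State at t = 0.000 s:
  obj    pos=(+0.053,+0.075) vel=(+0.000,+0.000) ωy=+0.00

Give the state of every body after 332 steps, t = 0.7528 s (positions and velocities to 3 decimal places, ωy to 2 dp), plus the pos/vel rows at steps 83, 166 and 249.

State at t = 0.7528 s:
  obj    pos=(+1.691,-0.530) vel=(+4.350,-1.609) ωy=+66.25

Key-timestep trajectory:
   step    t(s)  obj.x    obj.z    obj.vx   obj.vz 
     83  0.1882   +0.155  +0.037  +1.088  -0.402
    166  0.3764   +0.463  -0.076  +2.175  -0.805
    249  0.5646   +0.974  -0.265  +3.263  -1.207


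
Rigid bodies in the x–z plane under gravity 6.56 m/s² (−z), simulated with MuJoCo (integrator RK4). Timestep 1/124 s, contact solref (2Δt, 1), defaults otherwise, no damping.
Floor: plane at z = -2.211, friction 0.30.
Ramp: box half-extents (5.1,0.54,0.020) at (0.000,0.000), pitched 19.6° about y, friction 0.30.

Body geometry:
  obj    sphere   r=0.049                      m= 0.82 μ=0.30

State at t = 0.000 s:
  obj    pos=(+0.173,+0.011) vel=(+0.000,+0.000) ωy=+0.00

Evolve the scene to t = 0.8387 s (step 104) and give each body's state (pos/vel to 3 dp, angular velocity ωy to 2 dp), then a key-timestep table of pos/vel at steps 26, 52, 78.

State at t = 0.8387 s:
  obj    pos=(+0.694,-0.174) vel=(+1.242,-0.442) ωy=+26.89

Key-timestep trajectory:
   step    t(s)  obj.x    obj.z    obj.vx   obj.vz 
     26  0.2097   +0.206  +0.000  +0.311  -0.111
     52  0.4194   +0.303  -0.035  +0.621  -0.221
     78  0.6290   +0.466  -0.093  +0.931  -0.332


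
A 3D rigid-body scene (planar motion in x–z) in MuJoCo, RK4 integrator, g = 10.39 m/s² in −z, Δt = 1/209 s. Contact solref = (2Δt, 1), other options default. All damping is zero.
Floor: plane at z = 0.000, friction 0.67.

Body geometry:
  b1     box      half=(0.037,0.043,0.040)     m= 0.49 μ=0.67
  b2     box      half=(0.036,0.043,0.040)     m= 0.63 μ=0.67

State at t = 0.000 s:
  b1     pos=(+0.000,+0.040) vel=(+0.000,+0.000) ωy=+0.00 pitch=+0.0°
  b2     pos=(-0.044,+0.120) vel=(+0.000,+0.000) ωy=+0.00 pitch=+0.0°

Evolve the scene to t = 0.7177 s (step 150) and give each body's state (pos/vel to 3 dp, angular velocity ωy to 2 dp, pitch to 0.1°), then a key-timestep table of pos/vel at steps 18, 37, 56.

State at t = 0.7177 s:
  b1     pos=(+0.000,+0.040) vel=(+0.000,+0.000) ωy=+0.00 pitch=+0.0°
  b2     pos=(-0.090,+0.036) vel=(+0.000,+0.000) ωy=+0.00 pitch=-90.0°

Key-timestep trajectory:
   step    t(s)  b1.x    b1.z    b1.vx   b1.vz   b2.x    b2.z    b2.vx   b2.vz 
     18  0.0861   +0.000  +0.040  +0.000  +0.000   -0.048  +0.119  -0.112  -0.033
     37  0.1770   +0.000  +0.040  +0.000  +0.000   -0.067  +0.108  -0.283  -0.289
     56  0.2679   +0.000  +0.040  +0.000  +0.000   -0.093  +0.042  -0.291  -1.186


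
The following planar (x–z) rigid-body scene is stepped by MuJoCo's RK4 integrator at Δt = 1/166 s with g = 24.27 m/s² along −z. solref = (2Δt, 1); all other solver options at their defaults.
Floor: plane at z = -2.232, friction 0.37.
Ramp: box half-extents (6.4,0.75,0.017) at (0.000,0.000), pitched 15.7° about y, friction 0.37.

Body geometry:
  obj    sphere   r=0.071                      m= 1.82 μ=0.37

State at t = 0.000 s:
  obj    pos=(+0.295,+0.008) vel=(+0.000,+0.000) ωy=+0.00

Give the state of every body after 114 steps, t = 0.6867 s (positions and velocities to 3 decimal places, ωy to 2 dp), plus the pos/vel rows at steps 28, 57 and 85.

State at t = 0.6867 s:
  obj    pos=(+1.360,-0.291) vel=(+3.101,-0.872) ωy=+45.36

Key-timestep trajectory:
   step    t(s)  obj.x    obj.z    obj.vx   obj.vz 
     28  0.1687   +0.359  -0.010  +0.762  -0.214
     57  0.3434   +0.561  -0.066  +1.551  -0.436
     85  0.5120   +0.887  -0.158  +2.312  -0.650


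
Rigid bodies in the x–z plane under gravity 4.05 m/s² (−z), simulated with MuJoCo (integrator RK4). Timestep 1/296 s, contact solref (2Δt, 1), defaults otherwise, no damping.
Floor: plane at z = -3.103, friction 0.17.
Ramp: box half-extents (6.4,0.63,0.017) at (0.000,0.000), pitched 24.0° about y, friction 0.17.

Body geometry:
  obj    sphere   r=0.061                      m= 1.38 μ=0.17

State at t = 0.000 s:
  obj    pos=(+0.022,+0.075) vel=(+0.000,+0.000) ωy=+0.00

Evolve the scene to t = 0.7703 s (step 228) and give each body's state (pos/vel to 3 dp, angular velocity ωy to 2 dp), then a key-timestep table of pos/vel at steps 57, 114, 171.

State at t = 0.7703 s:
  obj    pos=(+0.341,-0.067) vel=(+0.828,-0.369) ωy=+14.85

Key-timestep trajectory:
   step    t(s)  obj.x    obj.z    obj.vx   obj.vz 
     57  0.1926   +0.042  +0.067  +0.207  -0.092
    114  0.3851   +0.102  +0.040  +0.414  -0.184
    171  0.5777   +0.202  -0.004  +0.621  -0.277


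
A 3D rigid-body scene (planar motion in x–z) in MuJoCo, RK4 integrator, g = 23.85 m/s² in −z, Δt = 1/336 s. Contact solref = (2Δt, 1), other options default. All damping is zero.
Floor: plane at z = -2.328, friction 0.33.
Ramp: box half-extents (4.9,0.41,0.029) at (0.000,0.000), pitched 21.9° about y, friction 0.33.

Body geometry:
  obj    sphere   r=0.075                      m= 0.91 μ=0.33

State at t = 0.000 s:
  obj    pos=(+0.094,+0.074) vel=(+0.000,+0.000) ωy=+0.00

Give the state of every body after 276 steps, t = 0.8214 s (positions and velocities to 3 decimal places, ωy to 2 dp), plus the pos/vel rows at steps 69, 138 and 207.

State at t = 0.8214 s:
  obj    pos=(+2.083,-0.725) vel=(+4.843,-1.947) ωy=+69.58

Key-timestep trajectory:
   step    t(s)  obj.x    obj.z    obj.vx   obj.vz 
     69  0.2054   +0.218  +0.024  +1.211  -0.487
    138  0.4107   +0.591  -0.126  +2.422  -0.973
    207  0.6161   +1.213  -0.376  +3.632  -1.460


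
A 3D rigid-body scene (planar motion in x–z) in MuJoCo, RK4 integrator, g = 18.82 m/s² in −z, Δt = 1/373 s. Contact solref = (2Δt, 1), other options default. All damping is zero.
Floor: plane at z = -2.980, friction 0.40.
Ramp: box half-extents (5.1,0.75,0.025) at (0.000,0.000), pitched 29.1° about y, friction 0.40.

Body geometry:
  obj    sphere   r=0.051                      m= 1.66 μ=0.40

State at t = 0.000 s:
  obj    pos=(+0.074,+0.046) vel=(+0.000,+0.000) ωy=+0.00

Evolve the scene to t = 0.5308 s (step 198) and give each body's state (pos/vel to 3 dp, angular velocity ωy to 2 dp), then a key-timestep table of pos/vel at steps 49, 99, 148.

State at t = 0.5308 s:
  obj    pos=(+0.879,-0.402) vel=(+3.032,-1.688) ωy=+68.04

Key-timestep trajectory:
   step    t(s)  obj.x    obj.z    obj.vx   obj.vz 
     49  0.1314   +0.123  +0.018  +0.751  -0.418
     99  0.2654   +0.275  -0.066  +1.516  -0.844
    148  0.3968   +0.524  -0.205  +2.267  -1.262


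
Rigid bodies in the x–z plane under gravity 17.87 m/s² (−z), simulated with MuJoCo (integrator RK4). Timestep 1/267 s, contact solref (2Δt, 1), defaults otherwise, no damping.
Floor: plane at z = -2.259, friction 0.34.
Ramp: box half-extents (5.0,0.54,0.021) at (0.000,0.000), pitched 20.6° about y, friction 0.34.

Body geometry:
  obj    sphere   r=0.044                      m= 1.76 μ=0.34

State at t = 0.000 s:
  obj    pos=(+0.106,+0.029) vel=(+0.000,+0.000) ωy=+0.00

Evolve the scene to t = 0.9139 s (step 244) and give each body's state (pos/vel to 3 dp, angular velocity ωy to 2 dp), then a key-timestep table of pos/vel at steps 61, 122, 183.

State at t = 0.9139 s:
  obj    pos=(+1.862,-0.630) vel=(+3.842,-1.444) ωy=+93.26

Key-timestep trajectory:
   step    t(s)  obj.x    obj.z    obj.vx   obj.vz 
     61  0.2285   +0.216  -0.012  +0.960  -0.361
    122  0.4569   +0.545  -0.135  +1.921  -0.722
    183  0.6854   +1.094  -0.342  +2.881  -1.083


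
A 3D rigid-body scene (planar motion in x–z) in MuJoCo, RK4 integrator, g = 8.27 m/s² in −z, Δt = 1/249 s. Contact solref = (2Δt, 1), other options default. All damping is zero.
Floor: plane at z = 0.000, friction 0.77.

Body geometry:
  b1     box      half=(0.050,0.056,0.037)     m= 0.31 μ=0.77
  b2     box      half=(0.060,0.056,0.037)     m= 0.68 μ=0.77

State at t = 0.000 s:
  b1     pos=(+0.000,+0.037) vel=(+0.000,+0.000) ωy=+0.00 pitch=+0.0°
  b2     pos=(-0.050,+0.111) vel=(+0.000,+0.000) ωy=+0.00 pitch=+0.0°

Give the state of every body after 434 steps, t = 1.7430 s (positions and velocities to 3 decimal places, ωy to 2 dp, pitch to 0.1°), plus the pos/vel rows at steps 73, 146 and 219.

State at t = 1.7430 s:
  b1     pos=(+0.000,+0.037) vel=(+0.000,+0.000) ωy=+0.00 pitch=+0.0°
  b2     pos=(-0.200,+0.037) vel=(+0.000,+0.000) ωy=+0.00 pitch=+180.0°

Key-timestep trajectory:
   step    t(s)  b1.x    b1.z    b1.vx   b1.vz   b2.x    b2.z    b2.vx   b2.vz 
     73  0.2932   +0.000  +0.037  +0.000  +0.000   -0.052  +0.111  -0.024  -0.002
    146  0.5863   +0.000  +0.037  +0.000  +0.000   -0.086  +0.084  -0.223  -0.517
    219  0.8795   +0.000  +0.037  +0.000  +0.000   -0.144  +0.070  -0.123  -0.009


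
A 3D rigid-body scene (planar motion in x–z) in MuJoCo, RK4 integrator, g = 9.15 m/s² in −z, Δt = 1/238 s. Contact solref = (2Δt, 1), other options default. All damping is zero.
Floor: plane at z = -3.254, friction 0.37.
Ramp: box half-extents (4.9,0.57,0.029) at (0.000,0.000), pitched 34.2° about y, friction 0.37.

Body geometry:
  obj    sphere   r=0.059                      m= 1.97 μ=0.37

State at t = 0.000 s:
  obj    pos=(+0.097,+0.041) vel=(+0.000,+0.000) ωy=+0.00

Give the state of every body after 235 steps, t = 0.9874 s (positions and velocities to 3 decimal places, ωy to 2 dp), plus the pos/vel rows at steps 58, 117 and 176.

State at t = 0.9874 s:
  obj    pos=(+1.578,-0.966) vel=(+3.000,-2.039) ωy=+61.47

Key-timestep trajectory:
   step    t(s)  obj.x    obj.z    obj.vx   obj.vz 
     58  0.2437   +0.187  -0.021  +0.741  -0.503
    117  0.4916   +0.464  -0.209  +1.494  -1.015
    176  0.7395   +0.928  -0.524  +2.247  -1.527


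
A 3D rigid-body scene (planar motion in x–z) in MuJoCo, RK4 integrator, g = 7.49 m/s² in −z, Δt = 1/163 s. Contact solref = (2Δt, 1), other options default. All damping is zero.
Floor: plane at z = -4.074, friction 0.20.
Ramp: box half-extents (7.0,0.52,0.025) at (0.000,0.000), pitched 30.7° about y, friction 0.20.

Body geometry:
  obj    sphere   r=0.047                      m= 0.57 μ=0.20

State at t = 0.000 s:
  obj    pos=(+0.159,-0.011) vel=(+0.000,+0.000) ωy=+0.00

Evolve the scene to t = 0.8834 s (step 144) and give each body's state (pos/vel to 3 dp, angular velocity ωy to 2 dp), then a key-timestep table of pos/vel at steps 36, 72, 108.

State at t = 0.8834 s:
  obj    pos=(+1.076,-0.555) vel=(+2.075,-1.232) ωy=+51.32

Key-timestep trajectory:
   step    t(s)  obj.x    obj.z    obj.vx   obj.vz 
     36  0.2209   +0.216  -0.045  +0.519  -0.308
     72  0.4417   +0.388  -0.147  +1.038  -0.616
    108  0.6626   +0.675  -0.317  +1.556  -0.924


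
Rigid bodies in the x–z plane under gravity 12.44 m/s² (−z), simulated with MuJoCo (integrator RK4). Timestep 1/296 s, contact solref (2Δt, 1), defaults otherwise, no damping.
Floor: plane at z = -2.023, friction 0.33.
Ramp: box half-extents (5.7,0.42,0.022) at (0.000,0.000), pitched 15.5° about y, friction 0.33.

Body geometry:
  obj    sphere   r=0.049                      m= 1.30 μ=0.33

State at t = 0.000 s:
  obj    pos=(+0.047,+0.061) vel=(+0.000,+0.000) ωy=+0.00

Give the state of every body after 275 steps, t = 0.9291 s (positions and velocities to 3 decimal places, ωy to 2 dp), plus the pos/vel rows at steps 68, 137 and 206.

State at t = 0.9291 s:
  obj    pos=(+1.035,-0.213) vel=(+2.126,-0.590) ωy=+45.02

Key-timestep trajectory:
   step    t(s)  obj.x    obj.z    obj.vx   obj.vz 
     68  0.2297   +0.107  +0.044  +0.526  -0.146
    137  0.4628   +0.292  -0.007  +1.059  -0.294
    206  0.6959   +0.601  -0.093  +1.593  -0.442


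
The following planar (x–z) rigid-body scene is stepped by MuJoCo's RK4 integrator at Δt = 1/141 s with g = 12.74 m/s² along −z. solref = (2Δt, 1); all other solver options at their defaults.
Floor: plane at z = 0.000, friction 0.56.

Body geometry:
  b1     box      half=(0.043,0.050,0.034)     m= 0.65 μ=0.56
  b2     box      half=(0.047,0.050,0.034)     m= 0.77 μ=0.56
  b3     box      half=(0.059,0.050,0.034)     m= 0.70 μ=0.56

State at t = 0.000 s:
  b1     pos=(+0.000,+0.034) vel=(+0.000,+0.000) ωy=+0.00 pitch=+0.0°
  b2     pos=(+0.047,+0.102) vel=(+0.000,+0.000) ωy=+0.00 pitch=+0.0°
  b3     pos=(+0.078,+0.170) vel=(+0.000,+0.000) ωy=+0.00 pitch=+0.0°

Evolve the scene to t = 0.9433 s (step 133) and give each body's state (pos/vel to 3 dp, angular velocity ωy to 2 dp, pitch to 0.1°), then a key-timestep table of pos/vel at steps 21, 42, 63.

State at t = 0.9433 s:
  b1     pos=(+0.000,+0.034) vel=(+0.000,+0.000) ωy=+0.00 pitch=+0.0°
  b2     pos=(+0.090,+0.047) vel=(+0.000,+0.000) ωy=+0.00 pitch=+90.0°
  b3     pos=(+0.291,+0.034) vel=(+0.000,+0.000) ωy=+0.00 pitch=+180.0°

Key-timestep trajectory:
   step    t(s)  b1.x    b1.z    b1.vx   b1.vz   b2.x    b2.z    b2.vx   b2.vz   b3.x    b3.z    b3.vx   b3.vz 
     21  0.1489   +0.000  +0.034  -0.002  +0.000   +0.061  +0.097  +0.209  -0.118   +0.117  +0.146  +0.546  -0.508
     42  0.2979   +0.000  +0.034  +0.000  +0.000   +0.095  +0.048  +0.000  +0.081   +0.208  +0.063  +0.441  +0.228
     63  0.4468   +0.000  +0.034  +0.000  +0.000   +0.090  +0.047  -0.001  +0.002   +0.276  +0.049  +0.553  -0.487


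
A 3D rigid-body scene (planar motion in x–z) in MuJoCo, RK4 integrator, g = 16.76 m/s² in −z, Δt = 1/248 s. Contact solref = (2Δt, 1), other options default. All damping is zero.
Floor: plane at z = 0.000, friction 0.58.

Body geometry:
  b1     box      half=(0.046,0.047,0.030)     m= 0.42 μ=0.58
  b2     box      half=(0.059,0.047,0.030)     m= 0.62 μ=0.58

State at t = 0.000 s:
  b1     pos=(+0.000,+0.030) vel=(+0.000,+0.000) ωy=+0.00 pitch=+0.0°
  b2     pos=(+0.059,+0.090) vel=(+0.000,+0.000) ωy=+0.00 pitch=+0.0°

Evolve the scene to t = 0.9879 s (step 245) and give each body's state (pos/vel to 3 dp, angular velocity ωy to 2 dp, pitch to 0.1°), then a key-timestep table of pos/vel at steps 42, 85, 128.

State at t = 0.9879 s:
  b1     pos=(+0.000,+0.030) vel=(+0.000,+0.000) ωy=+0.00 pitch=+0.0°
  b2     pos=(+0.119,+0.059) vel=(+0.000,+0.000) ωy=+0.00 pitch=+90.0°

Key-timestep trajectory:
   step    t(s)  b1.x    b1.z    b1.vx   b1.vz   b2.x    b2.z    b2.vx   b2.vz 
     42  0.1694   +0.000  +0.030  +0.000  +0.000   +0.091  +0.066  +0.305  +0.020
     85  0.3427   +0.000  +0.030  +0.000  +0.000   +0.134  +0.064  -0.004  -0.001
    128  0.5161   +0.000  +0.030  +0.000  +0.000   +0.116  +0.060  +0.141  -0.063


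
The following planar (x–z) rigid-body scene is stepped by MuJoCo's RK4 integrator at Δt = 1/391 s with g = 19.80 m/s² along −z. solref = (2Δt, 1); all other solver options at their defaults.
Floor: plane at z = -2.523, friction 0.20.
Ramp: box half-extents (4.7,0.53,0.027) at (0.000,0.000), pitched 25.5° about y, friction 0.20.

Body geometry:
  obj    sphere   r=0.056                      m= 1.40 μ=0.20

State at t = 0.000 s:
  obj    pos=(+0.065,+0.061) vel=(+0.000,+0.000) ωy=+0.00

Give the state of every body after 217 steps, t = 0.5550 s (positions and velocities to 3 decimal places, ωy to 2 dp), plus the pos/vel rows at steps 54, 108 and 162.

State at t = 0.5550 s:
  obj    pos=(+0.911,-0.343) vel=(+3.050,-1.455) ωy=+60.33

Key-timestep trajectory:
   step    t(s)  obj.x    obj.z    obj.vx   obj.vz 
     54  0.1381   +0.117  +0.036  +0.759  -0.362
    108  0.2762   +0.275  -0.039  +1.518  -0.724
    162  0.4143   +0.537  -0.164  +2.277  -1.086


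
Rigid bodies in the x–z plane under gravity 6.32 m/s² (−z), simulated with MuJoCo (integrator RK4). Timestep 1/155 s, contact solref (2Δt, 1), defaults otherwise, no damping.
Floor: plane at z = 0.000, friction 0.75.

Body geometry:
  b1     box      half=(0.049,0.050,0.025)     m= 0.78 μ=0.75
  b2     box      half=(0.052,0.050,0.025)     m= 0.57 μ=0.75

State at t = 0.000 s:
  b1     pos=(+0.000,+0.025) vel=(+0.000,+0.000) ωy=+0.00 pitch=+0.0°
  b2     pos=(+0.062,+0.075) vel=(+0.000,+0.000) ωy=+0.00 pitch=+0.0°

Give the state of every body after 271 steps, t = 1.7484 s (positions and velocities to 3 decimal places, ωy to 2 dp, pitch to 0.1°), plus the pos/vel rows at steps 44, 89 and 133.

State at t = 1.7484 s:
  b1     pos=(+0.000,+0.025) vel=(+0.000,+0.000) ωy=+0.00 pitch=+0.0°
  b2     pos=(+0.116,+0.052) vel=(+0.000,+0.000) ωy=+0.00 pitch=+90.0°

Key-timestep trajectory:
   step    t(s)  b1.x    b1.z    b1.vx   b1.vz   b2.x    b2.z    b2.vx   b2.vz 
     44  0.2839   +0.000  +0.025  +0.000  +0.000   +0.090  +0.058  +0.102  +0.004
     89  0.5742   +0.000  +0.025  +0.000  +0.000   +0.126  +0.056  +0.025  +0.007
    133  0.8581   +0.000  +0.025  +0.000  +0.000   +0.115  +0.053  +0.106  -0.047
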